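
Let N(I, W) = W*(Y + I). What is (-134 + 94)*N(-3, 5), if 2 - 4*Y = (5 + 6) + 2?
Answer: 1150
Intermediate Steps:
Y = -11/4 (Y = 1/2 - ((5 + 6) + 2)/4 = 1/2 - (11 + 2)/4 = 1/2 - 1/4*13 = 1/2 - 13/4 = -11/4 ≈ -2.7500)
N(I, W) = W*(-11/4 + I)
(-134 + 94)*N(-3, 5) = (-134 + 94)*((1/4)*5*(-11 + 4*(-3))) = -10*5*(-11 - 12) = -10*5*(-23) = -40*(-115/4) = 1150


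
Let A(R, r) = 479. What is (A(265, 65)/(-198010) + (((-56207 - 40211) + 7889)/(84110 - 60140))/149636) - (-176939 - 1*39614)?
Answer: 15379968564474817363/71021730190920 ≈ 2.1655e+5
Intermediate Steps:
(A(265, 65)/(-198010) + (((-56207 - 40211) + 7889)/(84110 - 60140))/149636) - (-176939 - 1*39614) = (479/(-198010) + (((-56207 - 40211) + 7889)/(84110 - 60140))/149636) - (-176939 - 1*39614) = (479*(-1/198010) + ((-96418 + 7889)/23970)*(1/149636)) - (-176939 - 39614) = (-479/198010 - 88529*1/23970*(1/149636)) - 1*(-216553) = (-479/198010 - 88529/23970*1/149636) + 216553 = (-479/198010 - 88529/3586774920) + 216553 = -173559481397/71021730190920 + 216553 = 15379968564474817363/71021730190920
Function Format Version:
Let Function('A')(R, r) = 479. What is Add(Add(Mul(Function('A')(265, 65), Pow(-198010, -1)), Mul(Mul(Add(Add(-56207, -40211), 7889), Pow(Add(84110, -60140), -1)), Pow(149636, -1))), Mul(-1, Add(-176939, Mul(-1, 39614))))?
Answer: Rational(15379968564474817363, 71021730190920) ≈ 2.1655e+5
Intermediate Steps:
Add(Add(Mul(Function('A')(265, 65), Pow(-198010, -1)), Mul(Mul(Add(Add(-56207, -40211), 7889), Pow(Add(84110, -60140), -1)), Pow(149636, -1))), Mul(-1, Add(-176939, Mul(-1, 39614)))) = Add(Add(Mul(479, Pow(-198010, -1)), Mul(Mul(Add(Add(-56207, -40211), 7889), Pow(Add(84110, -60140), -1)), Pow(149636, -1))), Mul(-1, Add(-176939, Mul(-1, 39614)))) = Add(Add(Mul(479, Rational(-1, 198010)), Mul(Mul(Add(-96418, 7889), Pow(23970, -1)), Rational(1, 149636))), Mul(-1, Add(-176939, -39614))) = Add(Add(Rational(-479, 198010), Mul(Mul(-88529, Rational(1, 23970)), Rational(1, 149636))), Mul(-1, -216553)) = Add(Add(Rational(-479, 198010), Mul(Rational(-88529, 23970), Rational(1, 149636))), 216553) = Add(Add(Rational(-479, 198010), Rational(-88529, 3586774920)), 216553) = Add(Rational(-173559481397, 71021730190920), 216553) = Rational(15379968564474817363, 71021730190920)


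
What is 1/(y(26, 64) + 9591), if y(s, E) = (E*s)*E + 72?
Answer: 1/116159 ≈ 8.6089e-6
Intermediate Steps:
y(s, E) = 72 + s*E**2 (y(s, E) = s*E**2 + 72 = 72 + s*E**2)
1/(y(26, 64) + 9591) = 1/((72 + 26*64**2) + 9591) = 1/((72 + 26*4096) + 9591) = 1/((72 + 106496) + 9591) = 1/(106568 + 9591) = 1/116159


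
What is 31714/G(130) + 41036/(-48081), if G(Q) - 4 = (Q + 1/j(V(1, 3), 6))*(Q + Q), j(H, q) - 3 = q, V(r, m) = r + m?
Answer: 614134825/7320236088 ≈ 0.083895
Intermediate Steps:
V(r, m) = m + r
j(H, q) = 3 + q
G(Q) = 4 + 2*Q*(⅑ + Q) (G(Q) = 4 + (Q + 1/(3 + 6))*(Q + Q) = 4 + (Q + 1/9)*(2*Q) = 4 + (Q + ⅑)*(2*Q) = 4 + (⅑ + Q)*(2*Q) = 4 + 2*Q*(⅑ + Q))
31714/G(130) + 41036/(-48081) = 31714/(4 + 2*130² + (2/9)*130) + 41036/(-48081) = 31714/(4 + 2*16900 + 260/9) + 41036*(-1/48081) = 31714/(4 + 33800 + 260/9) - 41036/48081 = 31714/(304496/9) - 41036/48081 = 31714*(9/304496) - 41036/48081 = 142713/152248 - 41036/48081 = 614134825/7320236088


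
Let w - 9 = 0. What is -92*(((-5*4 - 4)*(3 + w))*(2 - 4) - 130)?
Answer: -41032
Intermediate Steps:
w = 9 (w = 9 + 0 = 9)
-92*(((-5*4 - 4)*(3 + w))*(2 - 4) - 130) = -92*(((-5*4 - 4)*(3 + 9))*(2 - 4) - 130) = -92*(((-20 - 4)*12)*(-2) - 130) = -92*(-24*12*(-2) - 130) = -92*(-288*(-2) - 130) = -92*(576 - 130) = -92*446 = -41032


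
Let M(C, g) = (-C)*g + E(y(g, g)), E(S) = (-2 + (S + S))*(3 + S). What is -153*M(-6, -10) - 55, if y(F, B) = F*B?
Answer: -3111157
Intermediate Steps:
y(F, B) = B*F
E(S) = (-2 + 2*S)*(3 + S)
M(C, g) = -6 + 2*g⁴ + 4*g² - C*g (M(C, g) = (-C)*g + (-6 + 2*(g*g)² + 4*(g*g)) = -C*g + (-6 + 2*(g²)² + 4*g²) = -C*g + (-6 + 2*g⁴ + 4*g²) = -6 + 2*g⁴ + 4*g² - C*g)
-153*M(-6, -10) - 55 = -153*(-6 + 2*(-10)⁴ + 4*(-10)² - 1*(-6)*(-10)) - 55 = -153*(-6 + 2*10000 + 4*100 - 60) - 55 = -153*(-6 + 20000 + 400 - 60) - 55 = -153*20334 - 55 = -3111102 - 55 = -3111157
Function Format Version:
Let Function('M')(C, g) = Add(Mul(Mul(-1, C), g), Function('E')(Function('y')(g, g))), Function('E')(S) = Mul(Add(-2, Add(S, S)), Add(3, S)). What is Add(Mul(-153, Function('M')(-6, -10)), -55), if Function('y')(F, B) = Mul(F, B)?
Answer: -3111157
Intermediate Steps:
Function('y')(F, B) = Mul(B, F)
Function('E')(S) = Mul(Add(-2, Mul(2, S)), Add(3, S))
Function('M')(C, g) = Add(-6, Mul(2, Pow(g, 4)), Mul(4, Pow(g, 2)), Mul(-1, C, g)) (Function('M')(C, g) = Add(Mul(Mul(-1, C), g), Add(-6, Mul(2, Pow(Mul(g, g), 2)), Mul(4, Mul(g, g)))) = Add(Mul(-1, C, g), Add(-6, Mul(2, Pow(Pow(g, 2), 2)), Mul(4, Pow(g, 2)))) = Add(Mul(-1, C, g), Add(-6, Mul(2, Pow(g, 4)), Mul(4, Pow(g, 2)))) = Add(-6, Mul(2, Pow(g, 4)), Mul(4, Pow(g, 2)), Mul(-1, C, g)))
Add(Mul(-153, Function('M')(-6, -10)), -55) = Add(Mul(-153, Add(-6, Mul(2, Pow(-10, 4)), Mul(4, Pow(-10, 2)), Mul(-1, -6, -10))), -55) = Add(Mul(-153, Add(-6, Mul(2, 10000), Mul(4, 100), -60)), -55) = Add(Mul(-153, Add(-6, 20000, 400, -60)), -55) = Add(Mul(-153, 20334), -55) = Add(-3111102, -55) = -3111157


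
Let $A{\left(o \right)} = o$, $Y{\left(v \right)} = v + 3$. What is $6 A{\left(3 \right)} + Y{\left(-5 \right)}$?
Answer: $16$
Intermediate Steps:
$Y{\left(v \right)} = 3 + v$
$6 A{\left(3 \right)} + Y{\left(-5 \right)} = 6 \cdot 3 + \left(3 - 5\right) = 18 - 2 = 16$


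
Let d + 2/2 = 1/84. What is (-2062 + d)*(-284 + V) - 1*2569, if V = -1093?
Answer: 79468637/28 ≈ 2.8382e+6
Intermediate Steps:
d = -83/84 (d = -1 + 1/84 = -83/84 ≈ -0.98810)
(-2062 + d)*(-284 + V) - 1*2569 = (-2062 - 83/84)*(-284 - 1093) - 1*2569 = -173291/84*(-1377) - 2569 = 79540569/28 - 2569 = 79468637/28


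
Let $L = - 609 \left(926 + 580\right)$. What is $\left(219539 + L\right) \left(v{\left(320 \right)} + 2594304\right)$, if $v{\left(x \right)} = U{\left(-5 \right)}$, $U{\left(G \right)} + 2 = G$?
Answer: $-1809820501655$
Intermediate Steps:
$U{\left(G \right)} = -2 + G$
$v{\left(x \right)} = -7$ ($v{\left(x \right)} = -2 - 5 = -7$)
$L = -917154$ ($L = \left(-609\right) 1506 = -917154$)
$\left(219539 + L\right) \left(v{\left(320 \right)} + 2594304\right) = \left(219539 - 917154\right) \left(-7 + 2594304\right) = \left(-697615\right) 2594297 = -1809820501655$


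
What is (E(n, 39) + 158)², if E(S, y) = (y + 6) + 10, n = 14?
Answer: 45369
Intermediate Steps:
E(S, y) = 16 + y (E(S, y) = (6 + y) + 10 = 16 + y)
(E(n, 39) + 158)² = ((16 + 39) + 158)² = (55 + 158)² = 213² = 45369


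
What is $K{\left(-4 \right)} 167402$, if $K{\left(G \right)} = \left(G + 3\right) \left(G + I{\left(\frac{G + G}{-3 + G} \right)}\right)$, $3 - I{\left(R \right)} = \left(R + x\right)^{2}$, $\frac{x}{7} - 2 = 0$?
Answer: $\frac{1889131570}{49} \approx 3.8554 \cdot 10^{7}$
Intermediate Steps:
$x = 14$ ($x = 14 + 7 \cdot 0 = 14 + 0 = 14$)
$I{\left(R \right)} = 3 - \left(14 + R\right)^{2}$ ($I{\left(R \right)} = 3 - \left(R + 14\right)^{2} = 3 - \left(14 + R\right)^{2}$)
$K{\left(G \right)} = \left(3 + G\right) \left(3 + G - \left(14 + \frac{2 G}{-3 + G}\right)^{2}\right)$ ($K{\left(G \right)} = \left(G + 3\right) \left(G - \left(-3 + \left(14 + \frac{G + G}{-3 + G}\right)^{2}\right)\right) = \left(3 + G\right) \left(G - \left(-3 + \left(14 + \frac{2 G}{-3 + G}\right)^{2}\right)\right) = \left(3 + G\right) \left(3 + G - \left(14 + \frac{2 G}{-3 + G}\right)^{2}\right)$)
$K{\left(-4 \right)} 167402 = \frac{-5211 + \left(-4\right)^{4} - 256 \left(-4\right)^{3} + 558 \left(-4\right)^{2} + 2268 \left(-4\right)}{9 + \left(-4\right)^{2} - -24} \cdot 167402 = \frac{-5211 + 256 - -16384 + 558 \cdot 16 - 9072}{9 + 16 + 24} \cdot 167402 = \frac{-5211 + 256 + 16384 + 8928 - 9072}{49} \cdot 167402 = \frac{1}{49} \cdot 11285 \cdot 167402 = \frac{11285}{49} \cdot 167402 = \frac{1889131570}{49}$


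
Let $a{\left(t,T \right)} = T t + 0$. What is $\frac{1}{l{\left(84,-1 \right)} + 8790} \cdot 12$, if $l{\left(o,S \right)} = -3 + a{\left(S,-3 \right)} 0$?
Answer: $\frac{4}{2929} \approx 0.0013657$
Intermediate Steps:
$a{\left(t,T \right)} = T t$
$l{\left(o,S \right)} = -3$ ($l{\left(o,S \right)} = -3 + - 3 S 0 = -3 + 0 = -3$)
$\frac{1}{l{\left(84,-1 \right)} + 8790} \cdot 12 = \frac{1}{-3 + 8790} \cdot 12 = \frac{1}{8787} \cdot 12 = \frac{4}{2929}$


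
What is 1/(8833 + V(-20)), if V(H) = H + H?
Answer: 1/8793 ≈ 0.00011373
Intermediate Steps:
V(H) = 2*H
1/(8833 + V(-20)) = 1/(8833 + 2*(-20)) = 1/(8833 - 40) = 1/8793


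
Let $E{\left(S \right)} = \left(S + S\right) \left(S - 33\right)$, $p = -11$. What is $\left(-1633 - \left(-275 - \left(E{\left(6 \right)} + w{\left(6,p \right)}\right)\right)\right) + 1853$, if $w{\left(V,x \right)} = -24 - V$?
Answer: $141$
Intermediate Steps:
$E{\left(S \right)} = 2 S \left(-33 + S\right)$
$\left(-1633 - \left(-275 - \left(E{\left(6 \right)} + w{\left(6,p \right)}\right)\right)\right) + 1853 = \left(-1633 - \left(-275 + 354\right)\right) + 1853 = \left(-1633 + \left(\left(883 - 354\right) - 608\right)\right) + 1853 = \left(-1633 + \left(529 - 608\right)\right) + 1853 = \left(-1633 - 79\right) + 1853 = -1712 + 1853 = 141$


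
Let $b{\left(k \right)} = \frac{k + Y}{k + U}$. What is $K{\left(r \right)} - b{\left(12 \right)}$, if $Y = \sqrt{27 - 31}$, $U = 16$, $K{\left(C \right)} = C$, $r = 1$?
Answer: $\frac{4}{7} - \frac{i}{14} \approx 0.57143 - 0.071429 i$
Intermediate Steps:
$Y = 2 i$ ($Y = \sqrt{-4} = 2 i \approx 2.0 i$)
$b{\left(k \right)} = \frac{k + 2 i}{16 + k}$ ($b{\left(k \right)} = \frac{k + 2 i}{k + 16} = \frac{k + 2 i}{16 + k}$)
$K{\left(r \right)} - b{\left(12 \right)} = 1 - \frac{12 + 2 i}{16 + 12} = 1 - \frac{12 + 2 i}{28} = 1 - \left(\frac{3}{7} + \frac{i}{14}\right) = \frac{4}{7} - \frac{i}{14}$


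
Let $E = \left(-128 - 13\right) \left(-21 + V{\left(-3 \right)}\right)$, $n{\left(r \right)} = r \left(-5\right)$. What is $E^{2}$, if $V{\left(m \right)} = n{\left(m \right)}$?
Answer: $715716$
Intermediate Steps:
$n{\left(r \right)} = - 5 r$
$V{\left(m \right)} = - 5 m$
$E = 846$ ($E = \left(-128 - 13\right) \left(-21 - -15\right) = - 141 \left(-21 + 15\right) = \left(-141\right) \left(-6\right) = 846$)
$E^{2} = 846^{2} = 715716$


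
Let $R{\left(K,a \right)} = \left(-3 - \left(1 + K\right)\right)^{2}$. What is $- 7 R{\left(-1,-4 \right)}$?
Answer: $-63$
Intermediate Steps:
$R{\left(K,a \right)} = \left(-4 - K\right)^{2}$
$- 7 R{\left(-1,-4 \right)} = - 7 \left(4 - 1\right)^{2} = - 7 \cdot 3^{2} = \left(-7\right) 9 = -63$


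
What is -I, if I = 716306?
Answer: -716306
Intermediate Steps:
-I = -1*716306 = -716306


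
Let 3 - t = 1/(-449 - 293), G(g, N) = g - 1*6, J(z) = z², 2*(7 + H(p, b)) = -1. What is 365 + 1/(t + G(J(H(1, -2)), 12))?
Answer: 28845609/79025 ≈ 365.02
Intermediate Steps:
H(p, b) = -15/2 (H(p, b) = -7 + (½)*(-1) = -7 - ½ = -15/2)
G(g, N) = -6 + g (G(g, N) = g - 6 = -6 + g)
t = 2227/742 (t = 3 - 1/(-449 - 293) = 3 - 1/(-742) = 3 - 1*(-1/742) = 3 + 1/742 = 2227/742 ≈ 3.0013)
365 + 1/(t + G(J(H(1, -2)), 12)) = 365 + 1/(2227/742 + (-6 + (-15/2)²)) = 365 + 1/(2227/742 + (-6 + 225/4)) = 365 + 1/(2227/742 + 201/4) = 365 + 1/(79025/1484) = 365 + 1484/79025 = 28845609/79025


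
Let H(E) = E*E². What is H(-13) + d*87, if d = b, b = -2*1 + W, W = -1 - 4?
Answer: -2806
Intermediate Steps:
W = -5
b = -7 (b = -2*1 - 5 = -2 - 5 = -7)
d = -7
H(E) = E³
H(-13) + d*87 = (-13)³ - 7*87 = -2197 - 609 = -2806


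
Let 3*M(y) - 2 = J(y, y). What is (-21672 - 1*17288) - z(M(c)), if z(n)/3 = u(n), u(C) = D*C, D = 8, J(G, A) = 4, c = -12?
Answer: -39008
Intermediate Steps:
u(C) = 8*C
M(y) = 2 (M(y) = ⅔ + (⅓)*4 = ⅔ + 4/3 = 2)
z(n) = 24*n (z(n) = 3*(8*n) = 24*n)
(-21672 - 1*17288) - z(M(c)) = (-21672 - 1*17288) - 24*2 = (-21672 - 17288) - 1*48 = -38960 - 48 = -39008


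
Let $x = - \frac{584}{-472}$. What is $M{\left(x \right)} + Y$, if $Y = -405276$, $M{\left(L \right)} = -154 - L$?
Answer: $- \frac{23920443}{59} \approx -4.0543 \cdot 10^{5}$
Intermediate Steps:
$x = \frac{73}{59}$ ($x = \left(-584\right) \left(- \frac{1}{472}\right) = \frac{73}{59} \approx 1.2373$)
$M{\left(x \right)} + Y = \left(-154 - \frac{73}{59}\right) - 405276 = - \frac{9159}{59} - 405276 = - \frac{23920443}{59}$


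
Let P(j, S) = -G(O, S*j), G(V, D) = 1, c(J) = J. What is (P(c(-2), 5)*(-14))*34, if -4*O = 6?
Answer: 476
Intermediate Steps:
O = -3/2 (O = -¼*6 = -3/2 ≈ -1.5000)
P(j, S) = -1 (P(j, S) = -1*1 = -1)
(P(c(-2), 5)*(-14))*34 = -1*(-14)*34 = 14*34 = 476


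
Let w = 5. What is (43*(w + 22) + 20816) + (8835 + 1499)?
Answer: 32311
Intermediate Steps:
(43*(w + 22) + 20816) + (8835 + 1499) = (43*(5 + 22) + 20816) + (8835 + 1499) = (43*27 + 20816) + 10334 = (1161 + 20816) + 10334 = 21977 + 10334 = 32311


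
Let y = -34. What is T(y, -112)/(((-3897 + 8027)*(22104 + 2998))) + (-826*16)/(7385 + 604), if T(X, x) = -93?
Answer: -1370120115137/828229696140 ≈ -1.6543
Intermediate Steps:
T(y, -112)/(((-3897 + 8027)*(22104 + 2998))) + (-826*16)/(7385 + 604) = -93*1/((-3897 + 8027)*(22104 + 2998)) + (-826*16)/(7385 + 604) = -93/(4130*25102) - 13216/7989 = -93/103671260 - 13216*1/7989 = -93*1/103671260 - 13216/7989 = -93/103671260 - 13216/7989 = -1370120115137/828229696140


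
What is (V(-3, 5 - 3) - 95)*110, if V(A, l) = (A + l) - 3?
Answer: -10890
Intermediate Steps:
V(A, l) = -3 + A + l
(V(-3, 5 - 3) - 95)*110 = ((-3 - 3 + (5 - 3)) - 95)*110 = ((-3 - 3 + 2) - 95)*110 = (-4 - 95)*110 = -99*110 = -10890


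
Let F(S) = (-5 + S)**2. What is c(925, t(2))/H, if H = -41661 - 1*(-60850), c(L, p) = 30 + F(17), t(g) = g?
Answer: 174/19189 ≈ 0.0090677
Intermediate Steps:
c(L, p) = 174 (c(L, p) = 30 + (-5 + 17)**2 = 30 + 12**2 = 30 + 144 = 174)
H = 19189 (H = -41661 + 60850 = 19189)
c(925, t(2))/H = 174/19189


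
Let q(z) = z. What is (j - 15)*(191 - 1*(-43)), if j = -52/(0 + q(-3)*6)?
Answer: -2834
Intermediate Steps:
j = 26/9 (j = -52/(0 - 3*6) = -52/(0 - 18) = -52/(-18) = -52*(-1)/18 = -13*(-2/9) = 26/9 ≈ 2.8889)
(j - 15)*(191 - 1*(-43)) = (26/9 - 15)*(191 - 1*(-43)) = -109*(191 + 43)/9 = -109/9*234 = -2834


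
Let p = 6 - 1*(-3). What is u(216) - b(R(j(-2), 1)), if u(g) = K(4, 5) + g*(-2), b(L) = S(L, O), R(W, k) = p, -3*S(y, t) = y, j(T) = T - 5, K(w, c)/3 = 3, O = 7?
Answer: -420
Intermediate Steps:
K(w, c) = 9 (K(w, c) = 3*3 = 9)
p = 9 (p = 6 + 3 = 9)
j(T) = -5 + T
S(y, t) = -y/3
R(W, k) = 9
b(L) = -L/3
u(g) = 9 - 2*g (u(g) = 9 + g*(-2) = 9 - 2*g)
u(216) - b(R(j(-2), 1)) = (9 - 2*216) - (-1)*9/3 = (9 - 432) - 1*(-3) = -423 + 3 = -420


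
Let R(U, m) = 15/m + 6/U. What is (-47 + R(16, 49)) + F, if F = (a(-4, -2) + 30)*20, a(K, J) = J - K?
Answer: 232723/392 ≈ 593.68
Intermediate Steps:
R(U, m) = 6/U + 15/m
F = 640 (F = ((-2 - 1*(-4)) + 30)*20 = ((-2 + 4) + 30)*20 = (2 + 30)*20 = 32*20 = 640)
(-47 + R(16, 49)) + F = (-47 + (6/16 + 15/49)) + 640 = (-47 + (6*(1/16) + 15*(1/49))) + 640 = (-47 + (3/8 + 15/49)) + 640 = (-47 + 267/392) + 640 = -18157/392 + 640 = 232723/392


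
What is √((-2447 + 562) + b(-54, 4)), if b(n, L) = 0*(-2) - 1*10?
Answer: I*√1895 ≈ 43.532*I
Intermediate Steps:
b(n, L) = -10 (b(n, L) = 0 - 10 = -10)
√((-2447 + 562) + b(-54, 4)) = √((-2447 + 562) - 10) = √(-1885 - 10) = √(-1895) = I*√1895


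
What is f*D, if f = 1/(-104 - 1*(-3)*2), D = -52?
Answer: 26/49 ≈ 0.53061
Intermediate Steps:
f = -1/98 (f = 1/(-104 + 3*2) = 1/(-104 + 6) = 1/(-98) = -1/98 ≈ -0.010204)
f*D = -1/98*(-52) = 26/49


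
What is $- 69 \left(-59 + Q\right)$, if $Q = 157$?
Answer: $-6762$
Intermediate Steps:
$- 69 \left(-59 + Q\right) = - 69 \left(-59 + 157\right) = \left(-69\right) 98 = -6762$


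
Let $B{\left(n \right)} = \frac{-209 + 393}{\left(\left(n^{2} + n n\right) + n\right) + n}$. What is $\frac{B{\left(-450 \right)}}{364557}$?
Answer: $\frac{46}{36829370925} \approx 1.249 \cdot 10^{-9}$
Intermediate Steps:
$B{\left(n \right)} = \frac{184}{2 n + 2 n^{2}}$ ($B{\left(n \right)} = \frac{184}{\left(\left(n^{2} + n^{2}\right) + n\right) + n} = \frac{184}{\left(2 n^{2} + n\right) + n} = \frac{184}{\left(n + 2 n^{2}\right) + n} = \frac{184}{2 n + 2 n^{2}}$)
$\frac{B{\left(-450 \right)}}{364557} = \frac{92 \frac{1}{-450} \frac{1}{1 - 450}}{364557} = 92 \left(- \frac{1}{450}\right) \frac{1}{-449} \cdot \frac{1}{364557} = 92 \left(- \frac{1}{450}\right) \left(- \frac{1}{449}\right) \frac{1}{364557} = \frac{46}{101025} \cdot \frac{1}{364557} = \frac{46}{36829370925}$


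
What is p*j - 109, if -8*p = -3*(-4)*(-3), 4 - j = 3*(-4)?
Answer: -37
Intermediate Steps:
j = 16 (j = 4 - 3*(-4) = 4 - 1*(-12) = 4 + 12 = 16)
p = 9/2 (p = -(-3*(-4))*(-3)/8 = -3*(-3)/2 = -⅛*(-36) = 9/2 ≈ 4.5000)
p*j - 109 = (9/2)*16 - 109 = 72 - 109 = -37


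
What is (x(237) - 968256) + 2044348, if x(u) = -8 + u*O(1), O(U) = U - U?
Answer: 1076084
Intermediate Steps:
O(U) = 0
x(u) = -8 (x(u) = -8 + u*0 = -8 + 0 = -8)
(x(237) - 968256) + 2044348 = (-8 - 968256) + 2044348 = -968264 + 2044348 = 1076084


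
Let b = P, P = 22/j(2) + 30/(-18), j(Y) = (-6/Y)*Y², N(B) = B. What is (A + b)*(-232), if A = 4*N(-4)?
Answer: 4524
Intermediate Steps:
j(Y) = -6*Y
P = -7/2 (P = 22/((-6*2)) + 30/(-18) = 22/(-12) + 30*(-1/18) = 22*(-1/12) - 5/3 = -11/6 - 5/3 = -7/2 ≈ -3.5000)
b = -7/2 ≈ -3.5000
A = -16 (A = 4*(-4) = -16)
(A + b)*(-232) = (-16 - 7/2)*(-232) = -39/2*(-232) = 4524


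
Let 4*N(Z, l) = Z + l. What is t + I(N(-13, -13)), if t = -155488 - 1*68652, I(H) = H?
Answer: -448293/2 ≈ -2.2415e+5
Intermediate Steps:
N(Z, l) = Z/4 + l/4 (N(Z, l) = (Z + l)/4 = Z/4 + l/4)
t = -224140 (t = -155488 - 68652 = -224140)
t + I(N(-13, -13)) = -224140 + ((¼)*(-13) + (¼)*(-13)) = -224140 + (-13/4 - 13/4) = -224140 - 13/2 = -448293/2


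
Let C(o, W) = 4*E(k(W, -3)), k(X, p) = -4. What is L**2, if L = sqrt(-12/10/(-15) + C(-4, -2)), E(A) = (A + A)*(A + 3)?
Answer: 802/25 ≈ 32.080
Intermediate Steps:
E(A) = 2*A*(3 + A) (E(A) = (2*A)*(3 + A) = 2*A*(3 + A))
C(o, W) = 32 (C(o, W) = 4*(2*(-4)*(3 - 4)) = 4*(2*(-4)*(-1)) = 4*8 = 32)
L = sqrt(802)/5 (L = sqrt(-12/10/(-15) + 32) = sqrt(-12*1/10*(-1/15) + 32) = sqrt(-6/5*(-1/15) + 32) = sqrt(2/25 + 32) = sqrt(802/25) = sqrt(802)/5 ≈ 5.6639)
L**2 = (sqrt(802)/5)**2 = 802/25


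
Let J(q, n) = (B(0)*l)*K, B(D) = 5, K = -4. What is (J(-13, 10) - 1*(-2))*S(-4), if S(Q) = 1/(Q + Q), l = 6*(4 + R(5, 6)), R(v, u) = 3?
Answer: 419/4 ≈ 104.75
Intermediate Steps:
l = 42 (l = 6*(4 + 3) = 6*7 = 42)
J(q, n) = -840 (J(q, n) = (5*42)*(-4) = 210*(-4) = -840)
S(Q) = 1/(2*Q)
(J(-13, 10) - 1*(-2))*S(-4) = (-840 - 1*(-2))*((½)/(-4)) = (-840 + 2)*((½)*(-¼)) = -838*(-⅛) = 419/4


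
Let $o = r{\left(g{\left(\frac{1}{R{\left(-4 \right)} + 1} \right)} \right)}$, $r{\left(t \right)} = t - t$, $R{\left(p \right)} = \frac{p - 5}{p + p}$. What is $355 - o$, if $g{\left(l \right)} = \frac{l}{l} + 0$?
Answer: $355$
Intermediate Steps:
$R{\left(p \right)} = \frac{-5 + p}{2 p}$
$g{\left(l \right)} = 1$ ($g{\left(l \right)} = 1 + 0 = 1$)
$r{\left(t \right)} = 0$
$o = 0$
$355 - o = 355 - 0 = 355 + 0 = 355$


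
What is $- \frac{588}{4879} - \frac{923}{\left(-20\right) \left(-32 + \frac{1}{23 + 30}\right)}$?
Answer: $- \frac{36944143}{23628300} \approx -1.5636$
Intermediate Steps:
$- \frac{588}{4879} - \frac{923}{\left(-20\right) \left(-32 + \frac{1}{23 + 30}\right)} = \left(-588\right) \frac{1}{4879} - \frac{923}{\left(-20\right) \left(-32 + \frac{1}{53}\right)} = - \frac{84}{697} - \frac{923}{\left(-20\right) \left(-32 + \frac{1}{53}\right)} = - \frac{84}{697} - \frac{923}{\left(-20\right) \left(- \frac{1695}{53}\right)} = - \frac{84}{697} - \frac{923}{\frac{33900}{53}} = - \frac{84}{697} - \frac{48919}{33900} = - \frac{36944143}{23628300}$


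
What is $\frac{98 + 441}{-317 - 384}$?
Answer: $- \frac{539}{701} \approx -0.7689$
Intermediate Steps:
$\frac{98 + 441}{-317 - 384} = \frac{539}{-701} = 539 \left(- \frac{1}{701}\right) = - \frac{539}{701}$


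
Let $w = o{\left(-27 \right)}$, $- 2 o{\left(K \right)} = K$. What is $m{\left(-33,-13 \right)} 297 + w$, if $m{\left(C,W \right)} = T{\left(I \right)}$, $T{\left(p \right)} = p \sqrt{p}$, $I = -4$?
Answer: $\frac{27}{2} - 2376 i \approx 13.5 - 2376.0 i$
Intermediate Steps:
$T{\left(p \right)} = p^{\frac{3}{2}}$
$o{\left(K \right)} = - \frac{K}{2}$
$w = \frac{27}{2}$ ($w = \left(- \frac{1}{2}\right) \left(-27\right) = \frac{27}{2} \approx 13.5$)
$m{\left(C,W \right)} = - 8 i$ ($m{\left(C,W \right)} = \left(-4\right)^{\frac{3}{2}} = - 8 i$)
$m{\left(-33,-13 \right)} 297 + w = - 8 i 297 + \frac{27}{2} = - 2376 i + \frac{27}{2} = \frac{27}{2} - 2376 i$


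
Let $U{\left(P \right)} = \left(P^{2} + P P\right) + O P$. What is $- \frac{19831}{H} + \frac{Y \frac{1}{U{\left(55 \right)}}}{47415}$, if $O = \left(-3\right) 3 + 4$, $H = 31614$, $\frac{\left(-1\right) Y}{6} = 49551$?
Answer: $- \frac{54945006841}{87440372250} \approx -0.62837$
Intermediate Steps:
$Y = -297306$ ($Y = \left(-6\right) 49551 = -297306$)
$O = -5$ ($O = -9 + 4 = -5$)
$U{\left(P \right)} = - 5 P + 2 P^{2}$ ($U{\left(P \right)} = \left(P^{2} + P P\right) - 5 P = \left(P^{2} + P^{2}\right) - 5 P = 2 P^{2} - 5 P = - 5 P + 2 P^{2}$)
$- \frac{19831}{H} + \frac{Y \frac{1}{U{\left(55 \right)}}}{47415} = - \frac{19831}{31614} + \frac{\left(-297306\right) \frac{1}{55 \left(-5 + 2 \cdot 55\right)}}{47415} = \left(-19831\right) \frac{1}{31614} + - \frac{297306}{55 \left(-5 + 110\right)} \frac{1}{47415} = - \frac{19831}{31614} + - \frac{297306}{55 \cdot 105} \cdot \frac{1}{47415} = - \frac{19831}{31614} + - \frac{297306}{5775} \cdot \frac{1}{47415} = - \frac{19831}{31614} + \left(-297306\right) \frac{1}{5775} \cdot \frac{1}{47415} = - \frac{19831}{31614} - \frac{33034}{30424625} = - \frac{54945006841}{87440372250}$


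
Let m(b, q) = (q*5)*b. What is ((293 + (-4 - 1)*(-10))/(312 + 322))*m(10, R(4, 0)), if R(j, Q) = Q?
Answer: 0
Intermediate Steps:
m(b, q) = 5*b*q (m(b, q) = (5*q)*b = 5*b*q)
((293 + (-4 - 1)*(-10))/(312 + 322))*m(10, R(4, 0)) = ((293 + (-4 - 1)*(-10))/(312 + 322))*(5*10*0) = ((293 - 5*(-10))/634)*0 = ((293 + 50)*(1/634))*0 = (343*(1/634))*0 = (343/634)*0 = 0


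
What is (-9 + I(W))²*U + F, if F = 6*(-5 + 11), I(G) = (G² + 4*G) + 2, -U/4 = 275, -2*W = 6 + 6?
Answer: -27464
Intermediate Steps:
W = -6 (W = -(6 + 6)/2 = -½*12 = -6)
U = -1100 (U = -4*275 = -1100)
I(G) = 2 + G² + 4*G
F = 36 (F = 6*6 = 36)
(-9 + I(W))²*U + F = (-9 + (2 + (-6)² + 4*(-6)))²*(-1100) + 36 = (-9 + (2 + 36 - 24))²*(-1100) + 36 = (-9 + 14)²*(-1100) + 36 = 5²*(-1100) + 36 = 25*(-1100) + 36 = -27500 + 36 = -27464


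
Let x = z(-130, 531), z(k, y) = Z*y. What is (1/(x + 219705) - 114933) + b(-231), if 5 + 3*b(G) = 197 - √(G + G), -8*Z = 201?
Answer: -189638265913/1650909 - I*√462/3 ≈ -1.1487e+5 - 7.1647*I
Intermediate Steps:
Z = -201/8 (Z = -⅛*201 = -201/8 ≈ -25.125)
z(k, y) = -201*y/8
x = -106731/8 (x = -201/8*531 = -106731/8 ≈ -13341.)
b(G) = 64 - √2*√G/3 (b(G) = -5/3 + (197 - √(G + G))/3 = -5/3 + (197 - √(2*G))/3 = -5/3 + (197 - √2*√G)/3 = -5/3 + (197/3 - √2*√G/3) = 64 - √2*√G/3)
(1/(x + 219705) - 114933) + b(-231) = (1/(-106731/8 + 219705) - 114933) + (64 - √2*√(-231)/3) = (1/(1650909/8) - 114933) + (64 - √2*I*√231/3) = (8/1650909 - 114933) + (64 - I*√462/3) = -189743924089/1650909 + (64 - I*√462/3) = -189638265913/1650909 - I*√462/3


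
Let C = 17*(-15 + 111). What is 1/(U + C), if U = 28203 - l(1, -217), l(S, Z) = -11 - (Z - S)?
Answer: 1/29628 ≈ 3.3752e-5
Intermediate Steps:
l(S, Z) = -11 + S - Z (l(S, Z) = -11 + (S - Z) = -11 + S - Z)
U = 27996 (U = 28203 - (-11 + 1 - 1*(-217)) = 28203 - (-11 + 1 + 217) = 28203 - 1*207 = 28203 - 207 = 27996)
C = 1632 (C = 17*96 = 1632)
1/(U + C) = 1/(27996 + 1632) = 1/29628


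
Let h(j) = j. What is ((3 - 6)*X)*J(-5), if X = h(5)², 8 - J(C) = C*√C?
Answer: -600 - 375*I*√5 ≈ -600.0 - 838.53*I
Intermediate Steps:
J(C) = 8 - C^(3/2) (J(C) = 8 - C*√C = 8 - C^(3/2))
X = 25 (X = 5² = 25)
((3 - 6)*X)*J(-5) = ((3 - 6)*25)*(8 - (-5)^(3/2)) = (-3*25)*(8 - (-5)*I*√5) = -75*(8 + 5*I*√5) = -600 - 375*I*√5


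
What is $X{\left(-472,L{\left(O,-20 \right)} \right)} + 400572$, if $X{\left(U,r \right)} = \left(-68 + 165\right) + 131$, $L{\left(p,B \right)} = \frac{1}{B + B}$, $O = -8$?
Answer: $400800$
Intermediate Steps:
$L{\left(p,B \right)} = \frac{1}{2 B}$
$X{\left(U,r \right)} = 228$ ($X{\left(U,r \right)} = 97 + 131 = 228$)
$X{\left(-472,L{\left(O,-20 \right)} \right)} + 400572 = 228 + 400572 = 400800$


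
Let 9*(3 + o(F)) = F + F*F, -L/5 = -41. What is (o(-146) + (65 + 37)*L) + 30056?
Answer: 479837/9 ≈ 53315.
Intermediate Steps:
L = 205 (L = -5*(-41) = 205)
o(F) = -3 + F/9 + F²/9 (o(F) = -3 + (F + F*F)/9 = -3 + (F + F²)/9 = -3 + (F/9 + F²/9) = -3 + F/9 + F²/9)
(o(-146) + (65 + 37)*L) + 30056 = ((-3 + (⅑)*(-146) + (⅑)*(-146)²) + (65 + 37)*205) + 30056 = ((-3 - 146/9 + (⅑)*21316) + 102*205) + 30056 = ((-3 - 146/9 + 21316/9) + 20910) + 30056 = (21143/9 + 20910) + 30056 = 209333/9 + 30056 = 479837/9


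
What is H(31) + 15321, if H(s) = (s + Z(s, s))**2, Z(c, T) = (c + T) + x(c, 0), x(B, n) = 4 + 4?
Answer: 25522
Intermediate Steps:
x(B, n) = 8
Z(c, T) = 8 + T + c (Z(c, T) = (c + T) + 8 = (T + c) + 8 = 8 + T + c)
H(s) = (8 + 3*s)**2 (H(s) = (s + (8 + s + s))**2 = (s + (8 + 2*s))**2 = (8 + 3*s)**2)
H(31) + 15321 = (8 + 3*31)**2 + 15321 = (8 + 93)**2 + 15321 = 101**2 + 15321 = 10201 + 15321 = 25522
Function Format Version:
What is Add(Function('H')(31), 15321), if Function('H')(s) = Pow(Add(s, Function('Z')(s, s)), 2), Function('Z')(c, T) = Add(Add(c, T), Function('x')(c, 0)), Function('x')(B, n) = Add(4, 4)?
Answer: 25522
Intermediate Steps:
Function('x')(B, n) = 8
Function('Z')(c, T) = Add(8, T, c) (Function('Z')(c, T) = Add(Add(c, T), 8) = Add(Add(T, c), 8) = Add(8, T, c))
Function('H')(s) = Pow(Add(8, Mul(3, s)), 2) (Function('H')(s) = Pow(Add(s, Add(8, s, s)), 2) = Pow(Add(s, Add(8, Mul(2, s))), 2) = Pow(Add(8, Mul(3, s)), 2))
Add(Function('H')(31), 15321) = Add(Pow(Add(8, Mul(3, 31)), 2), 15321) = Add(Pow(Add(8, 93), 2), 15321) = Add(Pow(101, 2), 15321) = Add(10201, 15321) = 25522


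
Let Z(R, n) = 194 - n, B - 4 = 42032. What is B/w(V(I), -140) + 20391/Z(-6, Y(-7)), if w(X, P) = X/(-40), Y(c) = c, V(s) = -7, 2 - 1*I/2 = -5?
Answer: 112704059/469 ≈ 2.4031e+5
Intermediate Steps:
I = 14 (I = 4 - 2*(-5) = 4 + 10 = 14)
B = 42036 (B = 4 + 42032 = 42036)
w(X, P) = -X/40 (w(X, P) = X*(-1/40) = -X/40)
B/w(V(I), -140) + 20391/Z(-6, Y(-7)) = 42036/((-1/40*(-7))) + 20391/(194 - 1*(-7)) = 42036/(7/40) + 20391/(194 + 7) = 42036*(40/7) + 20391/201 = 1681440/7 + 20391*(1/201) = 1681440/7 + 6797/67 = 112704059/469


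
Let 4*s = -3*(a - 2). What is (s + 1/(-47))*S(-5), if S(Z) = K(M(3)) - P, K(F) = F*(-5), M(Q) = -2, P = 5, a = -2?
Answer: 700/47 ≈ 14.894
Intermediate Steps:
K(F) = -5*F
s = 3 (s = (-3*(-2 - 2))/4 = (-3*(-4))/4 = (¼)*12 = 3)
S(Z) = 5 (S(Z) = -5*(-2) - 1*5 = 10 - 5 = 5)
(s + 1/(-47))*S(-5) = (3 + 1/(-47))*5 = (3 - 1/47)*5 = (140/47)*5 = 700/47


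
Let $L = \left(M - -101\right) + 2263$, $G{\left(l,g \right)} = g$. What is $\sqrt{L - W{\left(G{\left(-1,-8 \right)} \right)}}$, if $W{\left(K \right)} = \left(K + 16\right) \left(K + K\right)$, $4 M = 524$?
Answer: $\sqrt{2623} \approx 51.215$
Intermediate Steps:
$M = 131$ ($M = \frac{1}{4} \cdot 524 = 131$)
$W{\left(K \right)} = 2 K \left(16 + K\right)$ ($W{\left(K \right)} = \left(16 + K\right) 2 K = 2 K \left(16 + K\right)$)
$L = 2495$ ($L = \left(131 - -101\right) + 2263 = \left(131 + 101\right) + 2263 = 232 + 2263 = 2495$)
$\sqrt{L - W{\left(G{\left(-1,-8 \right)} \right)}} = \sqrt{2495 - 2 \left(-8\right) \left(16 - 8\right)} = \sqrt{2495 - 2 \left(-8\right) 8} = \sqrt{2495 - -128} = \sqrt{2495 + 128} = \sqrt{2623}$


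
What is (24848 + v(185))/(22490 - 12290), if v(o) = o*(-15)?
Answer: 22073/10200 ≈ 2.1640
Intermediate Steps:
v(o) = -15*o
(24848 + v(185))/(22490 - 12290) = (24848 - 15*185)/(22490 - 12290) = (24848 - 2775)/10200 = 22073*(1/10200) = 22073/10200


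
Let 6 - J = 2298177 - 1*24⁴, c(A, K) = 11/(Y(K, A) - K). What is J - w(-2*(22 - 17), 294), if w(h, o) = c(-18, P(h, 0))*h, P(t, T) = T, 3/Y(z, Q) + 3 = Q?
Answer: -1967165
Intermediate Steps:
Y(z, Q) = 3/(-3 + Q)
c(A, K) = 11/(-K + 3/(-3 + A)) (c(A, K) = 11/(3/(-3 + A) - K) = 11/(-K + 3/(-3 + A)))
J = -1966395 (J = 6 - (2298177 - 1*24⁴) = 6 - (2298177 - 1*331776) = 6 - (2298177 - 331776) = 6 - 1*1966401 = 6 - 1966401 = -1966395)
w(h, o) = -77*h (w(h, o) = (11*(3 - 1*(-18))/(-3 + 0*(-3 - 18)))*h = (11*(3 + 18)/(-3 + 0*(-21)))*h = (11*21/(-3 + 0))*h = (11*21/(-3))*h = (11*(-⅓)*21)*h = -77*h)
J - w(-2*(22 - 17), 294) = -1966395 - (-77)*(-2*(22 - 17)) = -1966395 - (-77)*(-2*5) = -1966395 - (-77)*(-10) = -1966395 - 1*770 = -1966395 - 770 = -1967165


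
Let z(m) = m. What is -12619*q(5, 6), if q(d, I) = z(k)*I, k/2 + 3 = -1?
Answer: 605712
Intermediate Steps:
k = -8 (k = -6 + 2*(-1) = -6 - 2 = -8)
q(d, I) = -8*I
-12619*q(5, 6) = -(-100952)*6 = -12619*(-48) = 605712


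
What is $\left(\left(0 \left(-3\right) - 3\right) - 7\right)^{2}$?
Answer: $100$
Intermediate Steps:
$\left(\left(0 \left(-3\right) - 3\right) - 7\right)^{2} = \left(\left(0 - 3\right) - 7\right)^{2} = \left(-3 - 7\right)^{2} = \left(-10\right)^{2} = 100$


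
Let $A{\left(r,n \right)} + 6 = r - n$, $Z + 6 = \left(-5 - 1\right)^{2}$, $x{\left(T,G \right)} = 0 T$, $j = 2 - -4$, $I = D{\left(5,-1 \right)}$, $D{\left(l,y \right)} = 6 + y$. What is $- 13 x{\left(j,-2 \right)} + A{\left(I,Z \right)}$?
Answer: $-31$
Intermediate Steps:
$I = 5$ ($I = 6 - 1 = 5$)
$j = 6$ ($j = 2 + 4 = 6$)
$x{\left(T,G \right)} = 0$
$Z = 30$ ($Z = -6 + \left(-5 - 1\right)^{2} = -6 + \left(-6\right)^{2} = -6 + 36 = 30$)
$A{\left(r,n \right)} = -6 + r - n$ ($A{\left(r,n \right)} = -6 - \left(n - r\right) = -6 + r - n$)
$- 13 x{\left(j,-2 \right)} + A{\left(I,Z \right)} = \left(-13\right) 0 - 31 = 0 - 31 = -31$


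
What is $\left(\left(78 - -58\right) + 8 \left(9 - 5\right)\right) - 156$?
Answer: $12$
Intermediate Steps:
$\left(\left(78 - -58\right) + 8 \left(9 - 5\right)\right) - 156 = \left(\left(78 + 58\right) + 8 \cdot 4\right) - 156 = \left(136 + 32\right) - 156 = 168 - 156 = 12$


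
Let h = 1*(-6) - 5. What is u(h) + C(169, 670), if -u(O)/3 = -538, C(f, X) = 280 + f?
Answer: 2063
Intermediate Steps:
h = -11 (h = -6 - 5 = -11)
u(O) = 1614 (u(O) = -3*(-538) = 1614)
u(h) + C(169, 670) = 1614 + (280 + 169) = 1614 + 449 = 2063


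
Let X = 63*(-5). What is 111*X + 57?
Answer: -34908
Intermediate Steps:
X = -315
111*X + 57 = 111*(-315) + 57 = -34965 + 57 = -34908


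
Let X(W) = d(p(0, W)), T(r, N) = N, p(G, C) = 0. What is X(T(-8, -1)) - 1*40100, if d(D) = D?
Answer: -40100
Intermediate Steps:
X(W) = 0
X(T(-8, -1)) - 1*40100 = 0 - 1*40100 = 0 - 40100 = -40100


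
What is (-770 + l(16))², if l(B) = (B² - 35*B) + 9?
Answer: 1134225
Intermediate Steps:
l(B) = 9 + B² - 35*B
(-770 + l(16))² = (-770 + (9 + 16² - 35*16))² = (-770 + (9 + 256 - 560))² = (-770 - 295)² = (-1065)² = 1134225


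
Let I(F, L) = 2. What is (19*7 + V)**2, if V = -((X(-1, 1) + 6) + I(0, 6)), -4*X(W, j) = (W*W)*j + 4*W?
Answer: 247009/16 ≈ 15438.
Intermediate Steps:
X(W, j) = -W - j*W**2/4 (X(W, j) = -((W*W)*j + 4*W)/4 = -(W**2*j + 4*W)/4 = -(j*W**2 + 4*W)/4 = -(4*W + j*W**2)/4 = -W - j*W**2/4)
V = -35/4 (V = -((-1/4*(-1)*(4 - 1*1) + 6) + 2) = -((-1/4*(-1)*(4 - 1) + 6) + 2) = -((-1/4*(-1)*3 + 6) + 2) = -((3/4 + 6) + 2) = -(27/4 + 2) = -1*35/4 = -35/4 ≈ -8.7500)
(19*7 + V)**2 = (19*7 - 35/4)**2 = (133 - 35/4)**2 = (497/4)**2 = 247009/16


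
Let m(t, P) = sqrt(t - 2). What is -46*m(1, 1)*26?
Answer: -1196*I ≈ -1196.0*I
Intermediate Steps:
m(t, P) = sqrt(-2 + t)
-46*m(1, 1)*26 = -46*sqrt(-2 + 1)*26 = -46*I*26 = -1196*I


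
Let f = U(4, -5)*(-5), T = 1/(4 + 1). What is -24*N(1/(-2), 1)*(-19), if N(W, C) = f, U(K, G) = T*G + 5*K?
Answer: -43320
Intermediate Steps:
T = ⅕ (T = 1/5 = ⅕ ≈ 0.20000)
U(K, G) = 5*K + G/5 (U(K, G) = G/5 + 5*K = 5*K + G/5)
f = -95 (f = (5*4 + (⅕)*(-5))*(-5) = (20 - 1)*(-5) = 19*(-5) = -95)
N(W, C) = -95
-24*N(1/(-2), 1)*(-19) = -24*(-95)*(-19) = 2280*(-19) = -43320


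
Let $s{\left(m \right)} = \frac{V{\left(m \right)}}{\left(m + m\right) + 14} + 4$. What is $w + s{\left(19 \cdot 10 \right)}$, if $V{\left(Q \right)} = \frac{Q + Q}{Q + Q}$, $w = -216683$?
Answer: $- \frac{85371525}{394} \approx -2.1668 \cdot 10^{5}$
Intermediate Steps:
$V{\left(Q \right)} = 1$ ($V{\left(Q \right)} = \frac{2 Q}{2 Q} = 2 Q \frac{1}{2 Q} = 1$)
$s{\left(m \right)} = 4 + \frac{1}{14 + 2 m}$ ($s{\left(m \right)} = \frac{1}{\left(m + m\right) + 14} \cdot 1 + 4 = \frac{1}{2 m + 14} \cdot 1 + 4 = \frac{1}{14 + 2 m} 1 + 4 = \frac{1}{14 + 2 m} + 4 = 4 + \frac{1}{14 + 2 m}$)
$w + s{\left(19 \cdot 10 \right)} = -216683 + \frac{57 + 8 \cdot 19 \cdot 10}{2 \left(7 + 19 \cdot 10\right)} = -216683 + \frac{57 + 8 \cdot 190}{2 \left(7 + 190\right)} = -216683 + \frac{57 + 1520}{2 \cdot 197} = -216683 + \frac{1}{2} \cdot \frac{1}{197} \cdot 1577 = -216683 + \frac{1577}{394} = - \frac{85371525}{394}$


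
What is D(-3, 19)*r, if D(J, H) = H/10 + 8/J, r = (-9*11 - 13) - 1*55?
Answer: 3841/30 ≈ 128.03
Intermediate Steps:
r = -167 (r = (-99 - 13) - 55 = -112 - 55 = -167)
D(J, H) = 8/J + H/10 (D(J, H) = H*(⅒) + 8/J = H/10 + 8/J = 8/J + H/10)
D(-3, 19)*r = (8/(-3) + (⅒)*19)*(-167) = (8*(-⅓) + 19/10)*(-167) = (-8/3 + 19/10)*(-167) = -23/30*(-167) = 3841/30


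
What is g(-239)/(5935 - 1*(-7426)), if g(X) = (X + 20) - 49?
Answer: -268/13361 ≈ -0.020058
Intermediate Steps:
g(X) = -29 + X (g(X) = (20 + X) - 49 = -29 + X)
g(-239)/(5935 - 1*(-7426)) = (-29 - 239)/(5935 - 1*(-7426)) = -268/(5935 + 7426) = -268/13361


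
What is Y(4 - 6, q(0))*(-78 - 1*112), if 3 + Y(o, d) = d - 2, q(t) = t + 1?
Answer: 760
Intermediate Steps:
q(t) = 1 + t
Y(o, d) = -5 + d (Y(o, d) = -3 + (d - 2) = -3 + (-2 + d) = -5 + d)
Y(4 - 6, q(0))*(-78 - 1*112) = (-5 + (1 + 0))*(-78 - 1*112) = (-5 + 1)*(-78 - 112) = -4*(-190) = 760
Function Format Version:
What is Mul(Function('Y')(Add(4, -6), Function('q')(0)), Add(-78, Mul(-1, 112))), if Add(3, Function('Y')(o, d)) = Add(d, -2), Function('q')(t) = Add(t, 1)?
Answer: 760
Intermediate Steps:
Function('q')(t) = Add(1, t)
Function('Y')(o, d) = Add(-5, d) (Function('Y')(o, d) = Add(-3, Add(d, -2)) = Add(-3, Add(-2, d)) = Add(-5, d))
Mul(Function('Y')(Add(4, -6), Function('q')(0)), Add(-78, Mul(-1, 112))) = Mul(Add(-5, Add(1, 0)), Add(-78, Mul(-1, 112))) = Mul(Add(-5, 1), Add(-78, -112)) = Mul(-4, -190) = 760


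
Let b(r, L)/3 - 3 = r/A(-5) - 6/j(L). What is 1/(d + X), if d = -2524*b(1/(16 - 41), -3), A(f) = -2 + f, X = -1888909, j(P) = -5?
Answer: -175/336132067 ≈ -5.2063e-7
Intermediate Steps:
b(r, L) = 63/5 - 3*r/7 (b(r, L) = 9 + 3*(r/(-2 - 5) - 6/(-5)) = 9 + 3*(r/(-7) - 6*(-1/5)) = 9 + 3*(r*(-1/7) + 6/5) = 9 + 3*(-r/7 + 6/5) = 9 + 3*(6/5 - r/7) = 9 + (18/5 - 3*r/7) = 63/5 - 3*r/7)
d = -5572992/175 (d = -2524*(63/5 - 3/(7*(16 - 41))) = -2524*(63/5 - 3/7/(-25)) = -2524*(63/5 - 3/7*(-1/25)) = -2524*(63/5 + 3/175) = -2524*2208/175 = -5572992/175 ≈ -31846.)
1/(d + X) = 1/(-5572992/175 - 1888909) = 1/(-336132067/175) = -175/336132067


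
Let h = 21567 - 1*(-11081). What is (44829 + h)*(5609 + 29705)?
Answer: 2736022778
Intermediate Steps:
h = 32648 (h = 21567 + 11081 = 32648)
(44829 + h)*(5609 + 29705) = (44829 + 32648)*(5609 + 29705) = 77477*35314 = 2736022778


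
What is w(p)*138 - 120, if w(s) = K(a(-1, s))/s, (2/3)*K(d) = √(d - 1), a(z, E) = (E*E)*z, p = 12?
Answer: -120 + 69*I*√145/4 ≈ -120.0 + 207.72*I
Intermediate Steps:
a(z, E) = z*E² (a(z, E) = E²*z = z*E²)
K(d) = 3*√(-1 + d)/2 (K(d) = 3*√(d - 1)/2 = 3*√(-1 + d)/2)
w(s) = 3*√(-1 - s²)/(2*s) (w(s) = (3*√(-1 - s²)/2)/s = 3*√(-1 - s²)/(2*s))
w(p)*138 - 120 = ((3/2)*√(-1 - 1*12²)/12)*138 - 120 = ((3/2)*(1/12)*√(-1 - 1*144))*138 - 120 = ((3/2)*(1/12)*√(-1 - 144))*138 - 120 = ((3/2)*(1/12)*√(-145))*138 - 120 = ((3/2)*(1/12)*(I*√145))*138 - 120 = (I*√145/8)*138 - 120 = 69*I*√145/4 - 120 = -120 + 69*I*√145/4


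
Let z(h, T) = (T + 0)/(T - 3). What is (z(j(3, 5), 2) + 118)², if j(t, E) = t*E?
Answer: 13456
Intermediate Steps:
j(t, E) = E*t
z(h, T) = T/(-3 + T)
(z(j(3, 5), 2) + 118)² = (2/(-3 + 2) + 118)² = (2/(-1) + 118)² = (2*(-1) + 118)² = (-2 + 118)² = 116² = 13456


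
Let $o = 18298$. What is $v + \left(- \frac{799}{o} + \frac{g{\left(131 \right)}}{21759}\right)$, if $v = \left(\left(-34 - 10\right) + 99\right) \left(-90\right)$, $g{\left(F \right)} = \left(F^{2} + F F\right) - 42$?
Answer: $- \frac{1970213730901}{398146182} \approx -4948.5$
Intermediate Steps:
$g{\left(F \right)} = -42 + 2 F^{2}$ ($g{\left(F \right)} = \left(F^{2} + F^{2}\right) - 42 = 2 F^{2} - 42 = -42 + 2 F^{2}$)
$v = -4950$ ($v = \left(-44 + 99\right) \left(-90\right) = 55 \left(-90\right) = -4950$)
$v + \left(- \frac{799}{o} + \frac{g{\left(131 \right)}}{21759}\right) = -4950 - \left(\frac{799}{18298} - \frac{-42 + 2 \cdot 131^{2}}{21759}\right) = -4950 - \left(\frac{799}{18298} - \left(-42 + 2 \cdot 17161\right) \frac{1}{21759}\right) = -4950 - \left(\frac{799}{18298} - \left(-42 + 34322\right) \frac{1}{21759}\right) = -4950 + \left(- \frac{799}{18298} + 34280 \cdot \frac{1}{21759}\right) = -4950 + \left(- \frac{799}{18298} + \frac{34280}{21759}\right) = -4950 + \frac{609869999}{398146182} = - \frac{1970213730901}{398146182}$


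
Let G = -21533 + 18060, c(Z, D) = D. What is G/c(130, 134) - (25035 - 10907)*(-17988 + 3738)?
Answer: 26977412527/134 ≈ 2.0132e+8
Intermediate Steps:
G = -3473
G/c(130, 134) - (25035 - 10907)*(-17988 + 3738) = -3473/134 - (25035 - 10907)*(-17988 + 3738) = -3473*1/134 - 14128*(-14250) = -3473/134 - 1*(-201324000) = -3473/134 + 201324000 = 26977412527/134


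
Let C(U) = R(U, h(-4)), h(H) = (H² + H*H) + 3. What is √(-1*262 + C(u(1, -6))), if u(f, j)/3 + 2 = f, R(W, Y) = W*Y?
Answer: I*√367 ≈ 19.157*I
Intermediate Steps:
h(H) = 3 + 2*H² (h(H) = (H² + H²) + 3 = 2*H² + 3 = 3 + 2*H²)
u(f, j) = -6 + 3*f
C(U) = 35*U (C(U) = U*(3 + 2*(-4)²) = U*(3 + 2*16) = U*(3 + 32) = U*35 = 35*U)
√(-1*262 + C(u(1, -6))) = √(-1*262 + 35*(-6 + 3*1)) = √(-262 + 35*(-6 + 3)) = √(-262 + 35*(-3)) = √(-262 - 105) = √(-367) = I*√367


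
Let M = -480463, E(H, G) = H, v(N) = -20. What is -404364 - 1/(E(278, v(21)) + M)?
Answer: -194169527339/480185 ≈ -4.0436e+5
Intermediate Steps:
-404364 - 1/(E(278, v(21)) + M) = -404364 - 1/(278 - 480463) = -404364 - 1/(-480185) = -404364 - 1*(-1/480185) = -404364 + 1/480185 = -194169527339/480185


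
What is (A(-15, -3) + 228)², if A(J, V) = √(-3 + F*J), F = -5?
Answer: 52056 + 2736*√2 ≈ 55925.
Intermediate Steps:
A(J, V) = √(-3 - 5*J)
(A(-15, -3) + 228)² = (√(-3 - 5*(-15)) + 228)² = (√(-3 + 75) + 228)² = (√72 + 228)² = (6*√2 + 228)² = (228 + 6*√2)²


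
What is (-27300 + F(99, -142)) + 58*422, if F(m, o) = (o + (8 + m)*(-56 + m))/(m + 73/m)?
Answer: -27442735/9874 ≈ -2779.3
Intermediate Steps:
F(m, o) = (o + (-56 + m)*(8 + m))/(m + 73/m)
(-27300 + F(99, -142)) + 58*422 = (-27300 + 99*(-448 - 142 + 99**2 - 48*99)/(73 + 99**2)) + 58*422 = (-27300 + 99*(-448 - 142 + 9801 - 4752)/(73 + 9801)) + 24476 = (-27300 + 99*4459/9874) + 24476 = (-27300 + 99*(1/9874)*4459) + 24476 = (-27300 + 441441/9874) + 24476 = -269118759/9874 + 24476 = -27442735/9874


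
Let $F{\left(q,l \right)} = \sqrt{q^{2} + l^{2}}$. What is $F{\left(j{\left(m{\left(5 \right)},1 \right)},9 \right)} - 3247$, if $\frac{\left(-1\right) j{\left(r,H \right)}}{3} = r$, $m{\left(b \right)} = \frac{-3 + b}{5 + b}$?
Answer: $-3247 + \frac{3 \sqrt{226}}{5} \approx -3238.0$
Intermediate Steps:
$m{\left(b \right)} = \frac{-3 + b}{5 + b}$
$j{\left(r,H \right)} = - 3 r$
$F{\left(q,l \right)} = \sqrt{l^{2} + q^{2}}$
$F{\left(j{\left(m{\left(5 \right)},1 \right)},9 \right)} - 3247 = \sqrt{9^{2} + \left(- 3 \frac{-3 + 5}{5 + 5}\right)^{2}} - 3247 = \sqrt{81 + \left(- 3 \cdot \frac{1}{10} \cdot 2\right)^{2}} - 3247 = \sqrt{81 + \left(\left(-3\right) \frac{1}{5}\right)^{2}} - 3247 = \sqrt{81 + \left(- \frac{3}{5}\right)^{2}} - 3247 = \sqrt{81 + \frac{9}{25}} - 3247 = \sqrt{\frac{2034}{25}} - 3247 = \frac{3 \sqrt{226}}{5} - 3247 = -3247 + \frac{3 \sqrt{226}}{5}$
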